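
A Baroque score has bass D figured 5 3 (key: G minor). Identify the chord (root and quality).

D minor

The figures 5 3 indicate a triad in root position.
In root position the bass is the root, so the root is D.
The chord tones are D, F, A, giving D minor.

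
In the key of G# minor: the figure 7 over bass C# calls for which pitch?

Counting 6 letter steps above C# lands on B; in G# minor, that letter is B.

B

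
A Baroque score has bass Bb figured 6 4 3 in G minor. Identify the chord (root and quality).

Eb major seventh

The figures 6 4 3 indicate a seventh chord in second inversion.
In second inversion the root lies a fourth above the bass: a fourth above Bb in G minor is Eb.
The chord tones are Bb, D, Eb, G, giving Eb major seventh.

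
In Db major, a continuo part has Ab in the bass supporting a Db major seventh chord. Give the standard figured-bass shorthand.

Ab is the fifth of Db major seventh, so the chord is in second inversion.
A seventh chord in second inversion is figured 6/4/3, conventionally abbreviated 4/3.

4/3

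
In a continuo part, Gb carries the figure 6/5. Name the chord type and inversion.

seventh chord, first inversion

6/5 is shorthand for 6/5/3.
Intervals of 6/5/3 above the bass form a seventh chord; the bass is the third, so this is first inversion.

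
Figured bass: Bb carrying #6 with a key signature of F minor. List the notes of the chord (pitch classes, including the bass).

The written figures #6 are shorthand for 6/3: the 3 is implied.
A third above Bb in this key is Db.
A sixth above Bb in this key is G, raised to G# by the sharp.

Bb, Db, G#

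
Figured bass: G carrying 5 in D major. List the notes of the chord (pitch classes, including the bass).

The written figures 5 are shorthand for 5/3: the 3 is implied.
A third above G in this key is B.
A fifth above G in this key is D.
Together with the bass G, this spells G major in root position.

G, B, D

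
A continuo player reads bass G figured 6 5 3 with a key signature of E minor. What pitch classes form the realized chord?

A third above G in this key is B.
A fifth above G in this key is D.
A sixth above G in this key is E.
Together with the bass G, this spells E minor seventh in first inversion.

G, B, D, E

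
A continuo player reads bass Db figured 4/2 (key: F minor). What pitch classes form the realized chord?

Db, Eb, G, Bb

The written figures 4/2 are shorthand for 6/4/2: the 6 is implied.
A second above Db in this key is Eb.
A fourth above Db in this key is G.
A sixth above Db in this key is Bb.
Together with the bass Db, this spells Eb dominant seventh in third inversion.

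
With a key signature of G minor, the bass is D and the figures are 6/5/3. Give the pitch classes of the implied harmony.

A third above D in this key is F.
A fifth above D in this key is A.
A sixth above D in this key is Bb.
Together with the bass D, this spells Bb major seventh in first inversion.

D, F, A, Bb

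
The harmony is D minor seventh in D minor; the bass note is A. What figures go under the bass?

A is the fifth of D minor seventh, so the chord is in second inversion.
A seventh chord in second inversion is figured 6/4/3, conventionally abbreviated 4/3.

4/3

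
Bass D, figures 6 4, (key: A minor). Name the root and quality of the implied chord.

G major

The figures 6 4 indicate a triad in second inversion.
In second inversion the root lies a fourth above the bass: a fourth above D in A minor is G.
The chord tones are D, G, B, giving G major.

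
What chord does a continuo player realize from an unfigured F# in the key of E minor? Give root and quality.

F# diminished

An unfigured bass indicates a triad in root position.
In root position the bass is the root, so the root is F#.
The chord tones are F#, A, C, giving F# diminished.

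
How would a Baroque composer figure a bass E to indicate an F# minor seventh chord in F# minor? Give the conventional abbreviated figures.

4/2

E is the seventh of F# minor seventh, so the chord is in third inversion.
A seventh chord in third inversion is figured 6/4/2, conventionally abbreviated 4/2.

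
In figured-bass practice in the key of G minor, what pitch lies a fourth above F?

Bb

Counting 3 letter steps above F lands on B; in G minor, that letter is Bb.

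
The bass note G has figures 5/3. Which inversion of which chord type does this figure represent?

triad, root position

Intervals of 5/3 above the bass form a triad; the bass is the root, so this is root position.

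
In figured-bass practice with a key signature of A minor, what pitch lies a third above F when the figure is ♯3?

A#

Counting 2 letter steps above F lands on A; in A minor, that letter is A.
The #3 figure raises it a semitone, giving A#.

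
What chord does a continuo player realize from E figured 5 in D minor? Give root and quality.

E diminished

The figures 5 indicate a triad in root position.
In root position the bass is the root, so the root is E.
The chord tones are E, G, Bb, giving E diminished.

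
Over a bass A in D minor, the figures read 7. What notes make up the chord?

A, C, E, G

The written figures 7 are shorthand for 7/5/3: the 5/3 are implied.
A third above A in this key is C.
A fifth above A in this key is E.
A seventh above A in this key is G.
Together with the bass A, this spells A minor seventh in root position.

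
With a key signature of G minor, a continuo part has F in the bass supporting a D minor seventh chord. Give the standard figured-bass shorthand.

6/5

F is the third of D minor seventh, so the chord is in first inversion.
A seventh chord in first inversion is figured 6/5/3, conventionally abbreviated 6/5.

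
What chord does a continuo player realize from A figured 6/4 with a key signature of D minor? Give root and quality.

The figures 6/4 indicate a triad in second inversion.
In second inversion the root lies a fourth above the bass: a fourth above A in D minor is D.
The chord tones are A, D, F, giving D minor.

D minor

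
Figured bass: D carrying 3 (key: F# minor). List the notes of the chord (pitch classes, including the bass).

The written figures 3 are shorthand for 5/3: the 5 is implied.
A third above D in this key is F#.
A fifth above D in this key is A.
Together with the bass D, this spells D major in root position.

D, F#, A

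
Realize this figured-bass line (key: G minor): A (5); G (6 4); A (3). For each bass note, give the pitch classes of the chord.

A (5/3): A, C, Eb.
G (6/4): G, C, Eb.
A (5/3): A, C, Eb.

A, C, Eb | G, C, Eb | A, C, Eb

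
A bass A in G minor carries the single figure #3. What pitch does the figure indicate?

C#

Counting 2 letter steps above A lands on C; in G minor, that letter is C.
The #3 figure raises it a semitone, giving C#.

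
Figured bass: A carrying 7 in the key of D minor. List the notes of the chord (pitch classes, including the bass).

The written figures 7 are shorthand for 7/5/3: the 5/3 are implied.
A third above A in this key is C.
A fifth above A in this key is E.
A seventh above A in this key is G.
Together with the bass A, this spells A minor seventh in root position.

A, C, E, G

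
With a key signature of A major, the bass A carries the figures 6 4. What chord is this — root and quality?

D major

The figures 6 4 indicate a triad in second inversion.
In second inversion the root lies a fourth above the bass: a fourth above A in A major is D.
The chord tones are A, D, F#, giving D major.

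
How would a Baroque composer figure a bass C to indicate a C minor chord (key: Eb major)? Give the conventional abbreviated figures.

C is the root of C minor, so the chord is in root position.
A triad in root position is figured 5/3, conventionally abbreviated (no figures — root-position triad).

no figures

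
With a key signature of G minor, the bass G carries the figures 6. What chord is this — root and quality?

The figures 6 indicate a triad in first inversion.
In first inversion the root lies a sixth above the bass: a sixth above G in G minor is Eb.
The chord tones are G, Bb, Eb, giving Eb major.

Eb major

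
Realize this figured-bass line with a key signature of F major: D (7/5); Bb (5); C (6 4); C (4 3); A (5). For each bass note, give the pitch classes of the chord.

D, F, A, C | Bb, D, F | C, F, A | C, E, F, A | A, C, E

D (7/5/3): D, F, A, C.
Bb (5/3): Bb, D, F.
C (6/4): C, F, A.
C (6/4/3): C, E, F, A.
A (5/3): A, C, E.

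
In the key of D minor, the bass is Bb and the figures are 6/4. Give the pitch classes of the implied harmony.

A fourth above Bb in this key is E.
A sixth above Bb in this key is G.
Together with the bass Bb, this spells E diminished in second inversion.

Bb, E, G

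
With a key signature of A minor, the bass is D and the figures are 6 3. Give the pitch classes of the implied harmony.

A third above D in this key is F.
A sixth above D in this key is B.
Together with the bass D, this spells B diminished in first inversion.

D, F, B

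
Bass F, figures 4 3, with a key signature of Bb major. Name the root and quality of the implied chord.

Bb major seventh

The figures 4 3 indicate a seventh chord in second inversion.
In second inversion the root lies a fourth above the bass: a fourth above F in Bb major is Bb.
The chord tones are F, A, Bb, D, giving Bb major seventh.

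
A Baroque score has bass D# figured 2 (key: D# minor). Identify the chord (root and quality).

E# half-diminished seventh

The figures 2 indicate a seventh chord in third inversion.
In third inversion the root lies a second above the bass: a second above D# in D# minor is E#.
The chord tones are D#, E#, G#, B, giving E# half-diminished seventh.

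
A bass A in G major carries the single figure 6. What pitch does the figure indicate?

F#

Counting 5 letter steps above A lands on F; in G major, that letter is F#.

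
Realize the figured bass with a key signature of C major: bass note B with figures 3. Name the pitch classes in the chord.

B, D, F

The written figures 3 are shorthand for 5/3: the 5 is implied.
A third above B in this key is D.
A fifth above B in this key is F.
Together with the bass B, this spells B diminished in root position.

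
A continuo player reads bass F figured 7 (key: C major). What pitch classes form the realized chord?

The written figures 7 are shorthand for 7/5/3: the 5/3 are implied.
A third above F in this key is A.
A fifth above F in this key is C.
A seventh above F in this key is E.
Together with the bass F, this spells F major seventh in root position.

F, A, C, E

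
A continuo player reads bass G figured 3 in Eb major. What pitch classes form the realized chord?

The written figures 3 are shorthand for 5/3: the 5 is implied.
A third above G in this key is Bb.
A fifth above G in this key is D.
Together with the bass G, this spells G minor in root position.

G, Bb, D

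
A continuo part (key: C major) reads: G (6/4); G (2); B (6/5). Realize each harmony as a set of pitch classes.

G (6/4): G, C, E.
G (6/4/2): G, A, C, E.
B (6/5/3): B, D, F, G.

G, C, E | G, A, C, E | B, D, F, G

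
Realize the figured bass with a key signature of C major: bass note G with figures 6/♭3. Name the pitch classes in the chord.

A third above G in this key is B, lowered to Bb by the flat.
A sixth above G in this key is E.
Together with the bass G, this spells E diminished in first inversion.

G, Bb, E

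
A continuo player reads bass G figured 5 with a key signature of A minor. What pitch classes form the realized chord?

G, B, D

The written figures 5 are shorthand for 5/3: the 3 is implied.
A third above G in this key is B.
A fifth above G in this key is D.
Together with the bass G, this spells G major in root position.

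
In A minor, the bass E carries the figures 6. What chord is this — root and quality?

C major

The figures 6 indicate a triad in first inversion.
In first inversion the root lies a sixth above the bass: a sixth above E in A minor is C.
The chord tones are E, G, C, giving C major.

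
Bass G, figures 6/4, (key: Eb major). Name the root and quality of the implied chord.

C minor

The figures 6/4 indicate a triad in second inversion.
In second inversion the root lies a fourth above the bass: a fourth above G in Eb major is C.
The chord tones are G, C, Eb, giving C minor.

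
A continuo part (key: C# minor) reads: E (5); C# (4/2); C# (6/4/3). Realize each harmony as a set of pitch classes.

E (5/3): E, G#, B.
C# (6/4/2): C#, D#, F#, A.
C# (6/4/3): C#, E, F#, A.

E, G#, B | C#, D#, F#, A | C#, E, F#, A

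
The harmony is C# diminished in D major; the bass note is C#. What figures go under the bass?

no figures

C# is the root of C# diminished, so the chord is in root position.
A triad in root position is figured 5/3, conventionally abbreviated (no figures — root-position triad).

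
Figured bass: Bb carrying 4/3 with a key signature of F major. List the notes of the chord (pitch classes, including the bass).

The written figures 4/3 are shorthand for 6/4/3: the 6 is implied.
A third above Bb in this key is D.
A fourth above Bb in this key is E.
A sixth above Bb in this key is G.
Together with the bass Bb, this spells E half-diminished seventh in second inversion.

Bb, D, E, G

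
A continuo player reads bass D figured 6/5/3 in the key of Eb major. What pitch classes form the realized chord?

D, F, Ab, Bb

A third above D in this key is F.
A fifth above D in this key is Ab.
A sixth above D in this key is Bb.
Together with the bass D, this spells Bb dominant seventh in first inversion.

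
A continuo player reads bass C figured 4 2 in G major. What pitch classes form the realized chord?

C, D, F#, A

The written figures 4 2 are shorthand for 6/4/2: the 6 is implied.
A second above C in this key is D.
A fourth above C in this key is F#.
A sixth above C in this key is A.
Together with the bass C, this spells D dominant seventh in third inversion.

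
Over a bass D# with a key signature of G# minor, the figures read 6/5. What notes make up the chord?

The written figures 6/5 are shorthand for 6/5/3: the 3 is implied.
A third above D# in this key is F#.
A fifth above D# in this key is A#.
A sixth above D# in this key is B.
Together with the bass D#, this spells B major seventh in first inversion.

D#, F#, A#, B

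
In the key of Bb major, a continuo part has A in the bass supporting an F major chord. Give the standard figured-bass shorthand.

6

A is the third of F major, so the chord is in first inversion.
A triad in first inversion is figured 6/3, conventionally abbreviated 6.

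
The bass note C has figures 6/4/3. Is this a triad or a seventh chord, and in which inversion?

seventh chord, second inversion

Intervals of 6/4/3 above the bass form a seventh chord; the bass is the fifth, so this is second inversion.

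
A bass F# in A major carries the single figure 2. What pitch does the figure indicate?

Counting 1 letter step above F# lands on G; in A major, that letter is G#.

G#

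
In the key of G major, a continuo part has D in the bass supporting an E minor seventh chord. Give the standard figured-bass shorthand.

D is the seventh of E minor seventh, so the chord is in third inversion.
A seventh chord in third inversion is figured 6/4/2, conventionally abbreviated 4/2.

4/2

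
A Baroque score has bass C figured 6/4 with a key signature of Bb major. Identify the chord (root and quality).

F major

The figures 6/4 indicate a triad in second inversion.
In second inversion the root lies a fourth above the bass: a fourth above C in Bb major is F.
The chord tones are C, F, A, giving F major.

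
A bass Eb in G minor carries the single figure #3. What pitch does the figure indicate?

G#

Counting 2 letter steps above Eb lands on G; in G minor, that letter is G.
The #3 figure raises it a semitone, giving G#.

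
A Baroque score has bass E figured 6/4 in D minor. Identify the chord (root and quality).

The figures 6/4 indicate a triad in second inversion.
In second inversion the root lies a fourth above the bass: a fourth above E in D minor is A.
The chord tones are E, A, C, giving A minor.

A minor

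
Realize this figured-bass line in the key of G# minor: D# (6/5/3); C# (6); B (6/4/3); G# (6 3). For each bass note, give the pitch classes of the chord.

D#, F#, A#, B | C#, E, A# | B, D#, E, G# | G#, B, E

D# (6/5/3): D#, F#, A#, B.
C# (6/3): C#, E, A#.
B (6/4/3): B, D#, E, G#.
G# (6/3): G#, B, E.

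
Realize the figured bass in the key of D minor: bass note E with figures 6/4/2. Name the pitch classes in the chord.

A second above E in this key is F.
A fourth above E in this key is A.
A sixth above E in this key is C.
Together with the bass E, this spells F major seventh in third inversion.

E, F, A, C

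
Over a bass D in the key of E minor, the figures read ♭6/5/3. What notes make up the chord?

D, F#, A, Bb

A third above D in this key is F#.
A fifth above D in this key is A.
A sixth above D in this key is B, lowered to Bb by the flat.
Together with the bass D, this spells Bb augmented major seventh in first inversion.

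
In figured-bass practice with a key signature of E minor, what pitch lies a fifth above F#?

C

Counting 4 letter steps above F# lands on C; in E minor, that letter is C.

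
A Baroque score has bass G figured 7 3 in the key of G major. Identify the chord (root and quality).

The figures 7 3 indicate a seventh chord in root position.
In root position the bass is the root, so the root is G.
The chord tones are G, B, D, F#, giving G major seventh.

G major seventh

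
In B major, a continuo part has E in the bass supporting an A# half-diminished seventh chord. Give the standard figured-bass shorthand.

E is the fifth of A# half-diminished seventh, so the chord is in second inversion.
A seventh chord in second inversion is figured 6/4/3, conventionally abbreviated 4/3.

4/3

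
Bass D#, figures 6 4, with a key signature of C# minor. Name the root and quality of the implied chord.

G# minor

The figures 6 4 indicate a triad in second inversion.
In second inversion the root lies a fourth above the bass: a fourth above D# in C# minor is G#.
The chord tones are D#, G#, B, giving G# minor.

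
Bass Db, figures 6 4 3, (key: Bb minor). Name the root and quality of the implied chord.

The figures 6 4 3 indicate a seventh chord in second inversion.
In second inversion the root lies a fourth above the bass: a fourth above Db in Bb minor is Gb.
The chord tones are Db, F, Gb, Bb, giving Gb major seventh.

Gb major seventh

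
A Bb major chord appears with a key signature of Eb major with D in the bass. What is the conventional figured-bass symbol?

D is the third of Bb major, so the chord is in first inversion.
A triad in first inversion is figured 6/3, conventionally abbreviated 6.

6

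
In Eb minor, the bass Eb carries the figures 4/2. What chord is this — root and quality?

The figures 4/2 indicate a seventh chord in third inversion.
In third inversion the root lies a second above the bass: a second above Eb in Eb minor is F.
The chord tones are Eb, F, Ab, Cb, giving F half-diminished seventh.

F half-diminished seventh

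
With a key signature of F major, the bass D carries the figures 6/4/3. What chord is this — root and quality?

The figures 6/4/3 indicate a seventh chord in second inversion.
In second inversion the root lies a fourth above the bass: a fourth above D in F major is G.
The chord tones are D, F, G, Bb, giving G minor seventh.

G minor seventh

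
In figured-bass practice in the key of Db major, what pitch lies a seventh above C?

Bb

Counting 6 letter steps above C lands on B; in Db major, that letter is Bb.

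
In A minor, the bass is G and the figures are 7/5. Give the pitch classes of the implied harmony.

G, B, D, F

The written figures 7/5 are shorthand for 7/5/3: the 3 is implied.
A third above G in this key is B.
A fifth above G in this key is D.
A seventh above G in this key is F.
Together with the bass G, this spells G dominant seventh in root position.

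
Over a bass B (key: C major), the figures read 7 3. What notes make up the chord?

The written figures 7 3 are shorthand for 7/5/3: the 5 is implied.
A third above B in this key is D.
A fifth above B in this key is F.
A seventh above B in this key is A.
Together with the bass B, this spells B half-diminished seventh in root position.

B, D, F, A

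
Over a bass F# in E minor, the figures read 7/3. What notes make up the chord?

The written figures 7/3 are shorthand for 7/5/3: the 5 is implied.
A third above F# in this key is A.
A fifth above F# in this key is C.
A seventh above F# in this key is E.
Together with the bass F#, this spells F# half-diminished seventh in root position.

F#, A, C, E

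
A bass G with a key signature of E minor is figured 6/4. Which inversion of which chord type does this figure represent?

Intervals of 6/4 above the bass form a triad; the bass is the fifth, so this is second inversion.

triad, second inversion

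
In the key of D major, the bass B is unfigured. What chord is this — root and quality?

B minor

An unfigured bass indicates a triad in root position.
In root position the bass is the root, so the root is B.
The chord tones are B, D, F#, giving B minor.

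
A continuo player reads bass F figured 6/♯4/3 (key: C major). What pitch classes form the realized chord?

A third above F in this key is A.
A fourth above F in this key is B, raised to B# by the sharp.
A sixth above F in this key is D.

F, A, B#, D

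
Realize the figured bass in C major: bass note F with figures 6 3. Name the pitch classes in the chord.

F, A, D

A third above F in this key is A.
A sixth above F in this key is D.
Together with the bass F, this spells D minor in first inversion.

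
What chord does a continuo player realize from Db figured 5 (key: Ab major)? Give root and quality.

The figures 5 indicate a triad in root position.
In root position the bass is the root, so the root is Db.
The chord tones are Db, F, Ab, giving Db major.

Db major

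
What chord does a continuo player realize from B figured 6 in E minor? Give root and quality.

The figures 6 indicate a triad in first inversion.
In first inversion the root lies a sixth above the bass: a sixth above B in E minor is G.
The chord tones are B, D, G, giving G major.

G major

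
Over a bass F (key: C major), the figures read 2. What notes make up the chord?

The written figures 2 are shorthand for 6/4/2: the 6/4 are implied.
A second above F in this key is G.
A fourth above F in this key is B.
A sixth above F in this key is D.
Together with the bass F, this spells G dominant seventh in third inversion.

F, G, B, D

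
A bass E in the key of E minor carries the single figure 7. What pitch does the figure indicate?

Counting 6 letter steps above E lands on D; in E minor, that letter is D.

D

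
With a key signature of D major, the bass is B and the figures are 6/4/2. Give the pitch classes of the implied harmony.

A second above B in this key is C#.
A fourth above B in this key is E.
A sixth above B in this key is G.
Together with the bass B, this spells C# half-diminished seventh in third inversion.

B, C#, E, G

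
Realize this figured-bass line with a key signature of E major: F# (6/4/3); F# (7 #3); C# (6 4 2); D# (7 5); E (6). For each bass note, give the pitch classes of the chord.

F#, A, B, D# | F#, A#, C#, E | C#, D#, F#, A | D#, F#, A, C# | E, G#, C#

F# (6/4/3): F#, A, B, D#.
F# (7/5/#3): F#, A#, C#, E.
C# (6/4/2): C#, D#, F#, A.
D# (7/5/3): D#, F#, A, C#.
E (6/3): E, G#, C#.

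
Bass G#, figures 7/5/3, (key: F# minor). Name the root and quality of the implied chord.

G# half-diminished seventh

The figures 7/5/3 indicate a seventh chord in root position.
In root position the bass is the root, so the root is G#.
The chord tones are G#, B, D, F#, giving G# half-diminished seventh.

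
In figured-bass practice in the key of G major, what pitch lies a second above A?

B

Counting 1 letter step above A lands on B; in G major, that letter is B.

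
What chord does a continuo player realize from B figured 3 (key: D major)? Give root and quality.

B minor

The figures 3 indicate a triad in root position.
In root position the bass is the root, so the root is B.
The chord tones are B, D, F#, giving B minor.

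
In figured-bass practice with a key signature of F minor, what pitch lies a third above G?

Bb

Counting 2 letter steps above G lands on B; in F minor, that letter is Bb.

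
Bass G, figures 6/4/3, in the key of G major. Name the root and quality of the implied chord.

The figures 6/4/3 indicate a seventh chord in second inversion.
In second inversion the root lies a fourth above the bass: a fourth above G in G major is C.
The chord tones are G, B, C, E, giving C major seventh.

C major seventh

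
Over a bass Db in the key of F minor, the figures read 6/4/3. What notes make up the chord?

A third above Db in this key is F.
A fourth above Db in this key is G.
A sixth above Db in this key is Bb.
Together with the bass Db, this spells G half-diminished seventh in second inversion.

Db, F, G, Bb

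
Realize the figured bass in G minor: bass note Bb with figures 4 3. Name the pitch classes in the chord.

The written figures 4 3 are shorthand for 6/4/3: the 6 is implied.
A third above Bb in this key is D.
A fourth above Bb in this key is Eb.
A sixth above Bb in this key is G.
Together with the bass Bb, this spells Eb major seventh in second inversion.

Bb, D, Eb, G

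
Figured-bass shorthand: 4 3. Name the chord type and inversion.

seventh chord, second inversion

4 3 is shorthand for 6/4/3.
Intervals of 6/4/3 above the bass form a seventh chord; the bass is the fifth, so this is second inversion.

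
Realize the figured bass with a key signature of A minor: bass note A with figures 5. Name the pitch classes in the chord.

The written figures 5 are shorthand for 5/3: the 3 is implied.
A third above A in this key is C.
A fifth above A in this key is E.
Together with the bass A, this spells A minor in root position.

A, C, E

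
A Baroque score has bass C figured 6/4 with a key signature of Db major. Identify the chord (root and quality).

The figures 6/4 indicate a triad in second inversion.
In second inversion the root lies a fourth above the bass: a fourth above C in Db major is F.
The chord tones are C, F, Ab, giving F minor.

F minor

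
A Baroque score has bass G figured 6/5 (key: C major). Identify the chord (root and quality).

E minor seventh

The figures 6/5 indicate a seventh chord in first inversion.
In first inversion the root lies a sixth above the bass: a sixth above G in C major is E.
The chord tones are G, B, D, E, giving E minor seventh.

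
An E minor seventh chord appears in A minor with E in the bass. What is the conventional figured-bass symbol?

7

E is the root of E minor seventh, so the chord is in root position.
A seventh chord in root position is figured 7/5/3, conventionally abbreviated 7.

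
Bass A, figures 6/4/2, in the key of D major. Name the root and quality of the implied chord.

The figures 6/4/2 indicate a seventh chord in third inversion.
In third inversion the root lies a second above the bass: a second above A in D major is B.
The chord tones are A, B, D, F#, giving B minor seventh.

B minor seventh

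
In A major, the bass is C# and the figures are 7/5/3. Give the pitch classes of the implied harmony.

C#, E, G#, B

A third above C# in this key is E.
A fifth above C# in this key is G#.
A seventh above C# in this key is B.
Together with the bass C#, this spells C# minor seventh in root position.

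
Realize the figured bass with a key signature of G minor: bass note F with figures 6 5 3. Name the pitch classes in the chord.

A third above F in this key is A.
A fifth above F in this key is C.
A sixth above F in this key is D.
Together with the bass F, this spells D minor seventh in first inversion.

F, A, C, D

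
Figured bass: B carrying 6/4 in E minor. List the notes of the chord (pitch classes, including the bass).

B, E, G

A fourth above B in this key is E.
A sixth above B in this key is G.
Together with the bass B, this spells E minor in second inversion.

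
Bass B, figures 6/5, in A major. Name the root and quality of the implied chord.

The figures 6/5 indicate a seventh chord in first inversion.
In first inversion the root lies a sixth above the bass: a sixth above B in A major is G#.
The chord tones are B, D, F#, G#, giving G# half-diminished seventh.

G# half-diminished seventh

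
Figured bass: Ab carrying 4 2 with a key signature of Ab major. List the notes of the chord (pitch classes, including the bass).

Ab, Bb, Db, F

The written figures 4 2 are shorthand for 6/4/2: the 6 is implied.
A second above Ab in this key is Bb.
A fourth above Ab in this key is Db.
A sixth above Ab in this key is F.
Together with the bass Ab, this spells Bb minor seventh in third inversion.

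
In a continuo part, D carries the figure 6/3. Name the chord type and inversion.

triad, first inversion

Intervals of 6/3 above the bass form a triad; the bass is the third, so this is first inversion.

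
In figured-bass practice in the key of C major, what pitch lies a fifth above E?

B

Counting 4 letter steps above E lands on B; in C major, that letter is B.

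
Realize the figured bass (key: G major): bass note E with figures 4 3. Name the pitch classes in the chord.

The written figures 4 3 are shorthand for 6/4/3: the 6 is implied.
A third above E in this key is G.
A fourth above E in this key is A.
A sixth above E in this key is C.
Together with the bass E, this spells A minor seventh in second inversion.

E, G, A, C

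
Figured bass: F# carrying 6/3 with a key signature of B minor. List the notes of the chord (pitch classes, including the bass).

A third above F# in this key is A.
A sixth above F# in this key is D.
Together with the bass F#, this spells D major in first inversion.

F#, A, D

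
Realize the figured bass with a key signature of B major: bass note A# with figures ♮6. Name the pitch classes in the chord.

A#, C#, F

The written figures ♮6 are shorthand for 6/3: the 3 is implied.
A third above A# in this key is C#.
A sixth above A# in this key is F#, made natural (F) by the ♮ figure.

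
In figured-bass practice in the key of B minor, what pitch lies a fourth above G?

Counting 3 letter steps above G lands on C; in B minor, that letter is C#.

C#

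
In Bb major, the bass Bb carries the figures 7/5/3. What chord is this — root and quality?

The figures 7/5/3 indicate a seventh chord in root position.
In root position the bass is the root, so the root is Bb.
The chord tones are Bb, D, F, A, giving Bb major seventh.

Bb major seventh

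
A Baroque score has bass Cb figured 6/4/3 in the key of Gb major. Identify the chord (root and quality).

F half-diminished seventh

The figures 6/4/3 indicate a seventh chord in second inversion.
In second inversion the root lies a fourth above the bass: a fourth above Cb in Gb major is F.
The chord tones are Cb, Eb, F, Ab, giving F half-diminished seventh.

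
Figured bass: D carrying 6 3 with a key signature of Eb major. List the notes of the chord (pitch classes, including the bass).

A third above D in this key is F.
A sixth above D in this key is Bb.
Together with the bass D, this spells Bb major in first inversion.

D, F, Bb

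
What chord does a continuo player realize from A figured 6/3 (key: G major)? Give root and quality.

The figures 6/3 indicate a triad in first inversion.
In first inversion the root lies a sixth above the bass: a sixth above A in G major is F#.
The chord tones are A, C, F#, giving F# diminished.

F# diminished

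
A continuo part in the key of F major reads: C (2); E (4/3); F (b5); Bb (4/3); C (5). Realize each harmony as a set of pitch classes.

C, D, F, A | E, G, A, C | F, A, Cb | Bb, D, E, G | C, E, G

C (6/4/2): C, D, F, A.
E (6/4/3): E, G, A, C.
F (b5/3): F, A, Cb.
Bb (6/4/3): Bb, D, E, G.
C (5/3): C, E, G.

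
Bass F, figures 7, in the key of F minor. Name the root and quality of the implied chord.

F minor seventh

The figures 7 indicate a seventh chord in root position.
In root position the bass is the root, so the root is F.
The chord tones are F, Ab, C, Eb, giving F minor seventh.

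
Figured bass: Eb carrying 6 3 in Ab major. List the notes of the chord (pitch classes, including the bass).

Eb, G, C

A third above Eb in this key is G.
A sixth above Eb in this key is C.
Together with the bass Eb, this spells C minor in first inversion.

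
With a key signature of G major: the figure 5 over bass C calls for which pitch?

G

Counting 4 letter steps above C lands on G; in G major, that letter is G.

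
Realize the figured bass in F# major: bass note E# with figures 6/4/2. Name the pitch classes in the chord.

E#, F#, A#, C#

A second above E# in this key is F#.
A fourth above E# in this key is A#.
A sixth above E# in this key is C#.
Together with the bass E#, this spells F# major seventh in third inversion.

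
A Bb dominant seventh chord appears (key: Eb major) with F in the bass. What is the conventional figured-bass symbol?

4/3

F is the fifth of Bb dominant seventh, so the chord is in second inversion.
A seventh chord in second inversion is figured 6/4/3, conventionally abbreviated 4/3.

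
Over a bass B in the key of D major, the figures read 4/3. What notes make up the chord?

The written figures 4/3 are shorthand for 6/4/3: the 6 is implied.
A third above B in this key is D.
A fourth above B in this key is E.
A sixth above B in this key is G.
Together with the bass B, this spells E minor seventh in second inversion.

B, D, E, G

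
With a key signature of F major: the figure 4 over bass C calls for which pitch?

F

Counting 3 letter steps above C lands on F; in F major, that letter is F.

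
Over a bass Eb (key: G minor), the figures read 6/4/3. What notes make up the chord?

A third above Eb in this key is G.
A fourth above Eb in this key is A.
A sixth above Eb in this key is C.
Together with the bass Eb, this spells A half-diminished seventh in second inversion.

Eb, G, A, C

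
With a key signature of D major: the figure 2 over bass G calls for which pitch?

Counting 1 letter step above G lands on A; in D major, that letter is A.

A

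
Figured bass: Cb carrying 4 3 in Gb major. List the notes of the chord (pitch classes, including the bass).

Cb, Eb, F, Ab

The written figures 4 3 are shorthand for 6/4/3: the 6 is implied.
A third above Cb in this key is Eb.
A fourth above Cb in this key is F.
A sixth above Cb in this key is Ab.
Together with the bass Cb, this spells F half-diminished seventh in second inversion.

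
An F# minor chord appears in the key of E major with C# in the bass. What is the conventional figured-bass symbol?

C# is the fifth of F# minor, so the chord is in second inversion.
A triad in second inversion is figured 6/4, conventionally abbreviated 6/4.

6/4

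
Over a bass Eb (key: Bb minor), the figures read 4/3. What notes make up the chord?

The written figures 4/3 are shorthand for 6/4/3: the 6 is implied.
A third above Eb in this key is Gb.
A fourth above Eb in this key is Ab.
A sixth above Eb in this key is C.
Together with the bass Eb, this spells Ab dominant seventh in second inversion.

Eb, Gb, Ab, C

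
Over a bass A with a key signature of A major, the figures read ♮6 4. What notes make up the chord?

A, D, F

A fourth above A in this key is D.
A sixth above A in this key is F#, made natural (F) by the ♮ figure.
Together with the bass A, this spells D minor in second inversion.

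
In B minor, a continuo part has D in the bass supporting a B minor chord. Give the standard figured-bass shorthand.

6

D is the third of B minor, so the chord is in first inversion.
A triad in first inversion is figured 6/3, conventionally abbreviated 6.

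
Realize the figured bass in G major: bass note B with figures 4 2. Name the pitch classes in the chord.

The written figures 4 2 are shorthand for 6/4/2: the 6 is implied.
A second above B in this key is C.
A fourth above B in this key is E.
A sixth above B in this key is G.
Together with the bass B, this spells C major seventh in third inversion.

B, C, E, G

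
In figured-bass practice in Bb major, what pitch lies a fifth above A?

Counting 4 letter steps above A lands on E; in Bb major, that letter is Eb.

Eb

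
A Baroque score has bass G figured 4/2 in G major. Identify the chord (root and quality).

The figures 4/2 indicate a seventh chord in third inversion.
In third inversion the root lies a second above the bass: a second above G in G major is A.
The chord tones are G, A, C, E, giving A minor seventh.

A minor seventh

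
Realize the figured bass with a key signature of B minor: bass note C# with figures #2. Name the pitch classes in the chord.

C#, D#, F#, A

The written figures #2 are shorthand for 6/4/2: the 6/4 are implied.
A second above C# in this key is D, raised to D# by the sharp.
A fourth above C# in this key is F#.
A sixth above C# in this key is A.
Together with the bass C#, this spells D# half-diminished seventh in third inversion.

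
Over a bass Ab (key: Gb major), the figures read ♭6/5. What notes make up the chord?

Ab, Cb, Eb, Fb

The written figures ♭6/5 are shorthand for 6/5/3: the 3 is implied.
A third above Ab in this key is Cb.
A fifth above Ab in this key is Eb.
A sixth above Ab in this key is F, lowered to Fb by the flat.
Together with the bass Ab, this spells Fb major seventh in first inversion.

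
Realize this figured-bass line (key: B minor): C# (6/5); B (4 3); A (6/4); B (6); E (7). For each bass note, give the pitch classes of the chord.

C#, E, G, A | B, D, E, G | A, D, F# | B, D, G | E, G, B, D

C# (6/5/3): C#, E, G, A.
B (6/4/3): B, D, E, G.
A (6/4): A, D, F#.
B (6/3): B, D, G.
E (7/5/3): E, G, B, D.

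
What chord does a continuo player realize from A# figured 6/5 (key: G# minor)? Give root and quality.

The figures 6/5 indicate a seventh chord in first inversion.
In first inversion the root lies a sixth above the bass: a sixth above A# in G# minor is F#.
The chord tones are A#, C#, E, F#, giving F# dominant seventh.

F# dominant seventh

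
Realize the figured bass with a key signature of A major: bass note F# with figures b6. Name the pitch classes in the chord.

The written figures b6 are shorthand for 6/3: the 3 is implied.
A third above F# in this key is A.
A sixth above F# in this key is D, lowered to Db by the flat.

F#, A, Db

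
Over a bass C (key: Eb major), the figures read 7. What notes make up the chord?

The written figures 7 are shorthand for 7/5/3: the 5/3 are implied.
A third above C in this key is Eb.
A fifth above C in this key is G.
A seventh above C in this key is Bb.
Together with the bass C, this spells C minor seventh in root position.

C, Eb, G, Bb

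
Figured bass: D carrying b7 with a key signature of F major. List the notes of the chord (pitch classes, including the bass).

The written figures b7 are shorthand for 7/5/3: the 5/3 are implied.
A third above D in this key is F.
A fifth above D in this key is A.
A seventh above D in this key is C, lowered to Cb by the flat.

D, F, A, Cb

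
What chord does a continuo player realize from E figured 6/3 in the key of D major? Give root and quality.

The figures 6/3 indicate a triad in first inversion.
In first inversion the root lies a sixth above the bass: a sixth above E in D major is C#.
The chord tones are E, G, C#, giving C# diminished.

C# diminished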